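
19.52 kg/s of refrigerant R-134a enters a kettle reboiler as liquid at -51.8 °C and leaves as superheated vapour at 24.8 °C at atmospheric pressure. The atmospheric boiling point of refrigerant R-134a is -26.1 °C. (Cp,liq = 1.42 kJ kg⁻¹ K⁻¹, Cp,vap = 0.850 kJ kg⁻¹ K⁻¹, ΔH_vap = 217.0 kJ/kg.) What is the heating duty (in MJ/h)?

Q = 20900 MJ/h

liquid -51.8→-26.1 °C: 36.494 kJ/kg
vaporisation at -26.1 °C: 217 kJ/kg
vapour -26.1→24.8 °C: 43.265 kJ/kg
Δh = 36.494 + 217 + 43.265 = 296.76 kJ/kg
Q = ṁ·Δh = 19.52 kg/s × 296.76 kJ/kg = 5792.7 kJ/s
|Q| = 5792.7 kW = 20854 MJ/h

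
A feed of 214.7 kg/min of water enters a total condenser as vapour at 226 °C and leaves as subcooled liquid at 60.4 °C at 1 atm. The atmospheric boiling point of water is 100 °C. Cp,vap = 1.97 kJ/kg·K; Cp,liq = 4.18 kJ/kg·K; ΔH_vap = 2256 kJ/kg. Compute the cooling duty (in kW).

vapour 226→100 °C: -248.22 kJ/kg
condensation at 100 °C: -2256 kJ/kg
liquid 100→60.4 °C: -165.53 kJ/kg
Δh = -248.22 + -2256 + -165.53 = -2669.7 kJ/kg
Q = ṁ·Δh = 214.7 kg/min × -2669.7 kJ/kg = -573190 kJ/min
|Q| = 9553.2 kW

Q_c = 9550 kW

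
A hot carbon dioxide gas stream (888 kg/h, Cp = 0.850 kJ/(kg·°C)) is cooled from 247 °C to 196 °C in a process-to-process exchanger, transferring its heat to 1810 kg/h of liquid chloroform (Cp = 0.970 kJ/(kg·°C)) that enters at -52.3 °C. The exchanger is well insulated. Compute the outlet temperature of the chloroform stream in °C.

Heat released by hot stream: Q = 888 × 0.850 × (247 − 196) = 38495 kJ/h
Energy balance on cold side (adiabatic exchanger): Q = ṁ_c·Cp_c·(T_c,out − T_c,in)
T_c,out = -52.3 + 38495/(1810 × 0.970) = -30.374 °C

T_c,out = -30.4 °C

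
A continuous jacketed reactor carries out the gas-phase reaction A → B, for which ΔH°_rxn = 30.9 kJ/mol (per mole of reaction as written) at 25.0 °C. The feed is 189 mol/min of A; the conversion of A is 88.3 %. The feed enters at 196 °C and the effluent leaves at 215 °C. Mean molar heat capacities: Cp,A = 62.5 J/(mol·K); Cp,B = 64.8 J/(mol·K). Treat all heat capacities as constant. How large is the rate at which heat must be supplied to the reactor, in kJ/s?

Q_in = 90.9 kJ/s

Extent of reaction ξ = 0.883 × 189 = 166.89 mol/min
Reaction term: ξ·ΔH°_rxn = 166.89 × 30.9 = 5156.8 kJ/min
Sensible, feed 196→25 °C: -2019.9 kJ/min
Outlet flows (mol/min): A 22.113, B 166.89
Sensible, products 25→215 °C: 2317.3 kJ/min
Q = ΔH = 5454.2 kJ/min = 90.903 kW
Heat supplied = 90.903 kJ/s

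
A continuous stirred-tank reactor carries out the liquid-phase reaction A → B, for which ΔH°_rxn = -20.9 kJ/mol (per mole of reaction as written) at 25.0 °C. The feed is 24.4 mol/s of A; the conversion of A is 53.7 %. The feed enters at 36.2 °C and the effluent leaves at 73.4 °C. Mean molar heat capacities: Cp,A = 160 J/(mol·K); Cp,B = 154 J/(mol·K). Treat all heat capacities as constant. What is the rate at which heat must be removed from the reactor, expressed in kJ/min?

Q_out = 7950 kJ/min

Extent of reaction ξ = 0.537 × 24.4 = 13.103 mol/s
Reaction term: ξ·ΔH°_rxn = 13.103 × -20.9 = -273.85 kJ/s
Sensible, feed 36.2→25 °C: -43.725 kJ/s
Outlet flows (mol/s): A 11.297, B 13.103
Sensible, products 25→73.4 °C: 185.15 kJ/s
Q = ΔH = -132.42 kJ/s = -132.42 kW
Heat removed = 7945.5 kJ/min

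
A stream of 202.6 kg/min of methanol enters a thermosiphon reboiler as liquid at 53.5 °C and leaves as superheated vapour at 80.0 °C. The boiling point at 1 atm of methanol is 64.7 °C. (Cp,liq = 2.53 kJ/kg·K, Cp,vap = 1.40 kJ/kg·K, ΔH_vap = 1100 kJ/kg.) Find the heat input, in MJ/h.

liquid 53.5→64.7 °C: 28.336 kJ/kg
vaporisation at 64.7 °C: 1100 kJ/kg
vapour 64.7→80.0 °C: 21.42 kJ/kg
Δh = 28.336 + 1100 + 21.42 = 1149.8 kJ/kg
Q = ṁ·Δh = 202.6 kg/min × 1149.8 kJ/kg = 232940 kJ/min
|Q| = 3882.3 kW = 13976 MJ/h

Q = 14000 MJ/h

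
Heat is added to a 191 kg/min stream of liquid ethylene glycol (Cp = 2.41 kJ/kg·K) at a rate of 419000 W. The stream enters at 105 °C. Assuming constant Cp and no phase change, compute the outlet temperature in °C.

Q = 419000 W = 25140 kJ/min
ΔT = Q/(ṁ·Cp) = 25140/(191×2.41) = 54.615 K
T_out = 105 + 54.615 = 159.62 °C

T_out = 160 °C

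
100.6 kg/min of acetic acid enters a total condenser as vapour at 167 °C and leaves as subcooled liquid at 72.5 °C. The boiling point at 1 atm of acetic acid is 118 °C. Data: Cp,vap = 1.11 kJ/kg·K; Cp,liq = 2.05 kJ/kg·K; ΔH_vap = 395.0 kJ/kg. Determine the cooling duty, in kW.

vapour 167→118 °C: -54.39 kJ/kg
condensation at 118 °C: -395 kJ/kg
liquid 118→72.5 °C: -93.275 kJ/kg
Δh = -54.39 + -395 + -93.275 = -542.66 kJ/kg
Q = ṁ·Δh = 100.6 kg/min × -542.66 kJ/kg = -54592 kJ/min
|Q| = 909.87 kW

Q_c = 910 kW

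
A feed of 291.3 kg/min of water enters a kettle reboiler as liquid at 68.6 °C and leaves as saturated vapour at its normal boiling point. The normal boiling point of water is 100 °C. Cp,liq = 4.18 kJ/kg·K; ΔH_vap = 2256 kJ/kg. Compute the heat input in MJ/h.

Q = 41700 MJ/h

liquid 68.6→100 °C: 131.25 kJ/kg
vaporisation at 100 °C: 2256 kJ/kg
Δh = 131.25 + 2256 = 2387.3 kJ/kg
Q = ṁ·Δh = 291.3 kg/min × 2387.3 kJ/kg = 695410 kJ/min
|Q| = 11590 kW = 41724 MJ/h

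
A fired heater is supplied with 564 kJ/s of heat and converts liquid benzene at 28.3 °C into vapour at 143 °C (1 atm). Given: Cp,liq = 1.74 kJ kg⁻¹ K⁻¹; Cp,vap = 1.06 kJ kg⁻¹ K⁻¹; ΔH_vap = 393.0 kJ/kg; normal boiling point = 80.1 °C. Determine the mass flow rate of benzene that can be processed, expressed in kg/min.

ṁ = 61.5 kg/min

Δh = 1.74×(80.1−28.3) + 393.0 + 1.06×(143−80.1) = 549.81 kJ/kg
Q = 564 kJ/s = 564 kJ/s = 33840 kJ/min
ṁ = Q/Δh = 33840 / 549.81 = 61.549 kg/min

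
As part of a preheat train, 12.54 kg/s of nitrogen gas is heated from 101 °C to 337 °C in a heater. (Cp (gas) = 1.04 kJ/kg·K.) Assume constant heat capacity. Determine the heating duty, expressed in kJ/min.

Q = ṁ·Cp·ΔT = 12.54 × 1.04 × (337 − 101) = 3077.8 kJ/s
Heating duty = 184670 kJ/min

Q = 185000 kJ/min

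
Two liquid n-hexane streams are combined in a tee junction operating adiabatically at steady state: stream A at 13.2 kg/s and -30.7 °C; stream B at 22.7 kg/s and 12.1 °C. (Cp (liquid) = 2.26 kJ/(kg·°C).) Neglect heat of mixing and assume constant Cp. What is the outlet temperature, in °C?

Energy balance with Q = 0: Σ ṁᵢCp,ᵢ(T_out − Tᵢ) = 0
T_out = Σ ṁᵢCp,ᵢTᵢ / Σ ṁᵢCp,ᵢ
      = -295.09 / 81.134 = -3.637 °C

T_out = -3.64 °C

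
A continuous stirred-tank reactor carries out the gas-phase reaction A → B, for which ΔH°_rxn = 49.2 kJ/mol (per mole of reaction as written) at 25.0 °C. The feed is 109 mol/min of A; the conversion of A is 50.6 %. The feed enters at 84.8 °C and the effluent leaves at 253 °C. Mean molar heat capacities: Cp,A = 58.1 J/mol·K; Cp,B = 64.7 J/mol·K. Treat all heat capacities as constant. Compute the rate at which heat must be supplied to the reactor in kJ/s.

Q_in = 64.4 kJ/s

Extent of reaction ξ = 0.506 × 109 = 55.154 mol/min
Reaction term: ξ·ΔH°_rxn = 55.154 × 49.2 = 2713.6 kJ/min
Sensible, feed 84.8→25 °C: -378.71 kJ/min
Outlet flows (mol/min): A 53.846, B 55.154
Sensible, products 25→253 °C: 1526.9 kJ/min
Q = ΔH = 3861.8 kJ/min = 64.363 kW
Heat supplied = 64.363 kJ/s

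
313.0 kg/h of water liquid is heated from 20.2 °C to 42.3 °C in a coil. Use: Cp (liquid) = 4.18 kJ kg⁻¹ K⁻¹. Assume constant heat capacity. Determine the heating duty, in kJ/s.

Q = 8.03 kJ/s

Q = ṁ·Cp·ΔT = 313.0 × 4.18 × (42.3 − 20.2) = 28914 kJ/h
Converting: 28914 / 3600 s = 8.0318 kW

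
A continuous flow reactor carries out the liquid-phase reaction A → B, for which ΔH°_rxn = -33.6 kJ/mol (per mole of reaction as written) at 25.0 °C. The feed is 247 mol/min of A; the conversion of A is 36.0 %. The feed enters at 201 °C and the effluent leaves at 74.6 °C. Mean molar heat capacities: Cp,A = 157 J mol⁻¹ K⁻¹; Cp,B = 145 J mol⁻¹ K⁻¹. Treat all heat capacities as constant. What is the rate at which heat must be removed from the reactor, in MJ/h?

Q_out = 477 MJ/h

Extent of reaction ξ = 0.360 × 247 = 88.92 mol/min
Reaction term: ξ·ΔH°_rxn = 88.92 × -33.6 = -2987.7 kJ/min
Sensible, feed 201→25 °C: -6825.1 kJ/min
Outlet flows (mol/min): A 158.08, B 88.92
Sensible, products 25→74.6 °C: 1870.5 kJ/min
Q = ΔH = -7942.3 kJ/min = -132.37 kW
Heat removed = 476.54 MJ/h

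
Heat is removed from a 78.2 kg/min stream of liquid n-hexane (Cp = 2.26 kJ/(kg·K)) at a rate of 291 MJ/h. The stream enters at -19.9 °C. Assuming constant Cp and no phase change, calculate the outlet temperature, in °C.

T_out = -47.3 °C

Q = 291 MJ/h = 4850 kJ/min
ΔT = Q/(ṁ·Cp) = 4850/(78.2×2.26) = 27.443 K
T_out = -19.9 − 27.443 = -47.343 °C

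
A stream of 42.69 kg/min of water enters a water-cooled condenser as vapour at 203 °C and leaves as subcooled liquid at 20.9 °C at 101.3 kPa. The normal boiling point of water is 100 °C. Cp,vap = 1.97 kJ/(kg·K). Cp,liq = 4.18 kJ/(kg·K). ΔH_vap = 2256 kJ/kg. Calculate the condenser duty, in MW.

Q_c = 1.98 MW

vapour 203→100 °C: -202.91 kJ/kg
condensation at 100 °C: -2256 kJ/kg
liquid 100→20.9 °C: -330.64 kJ/kg
Δh = -202.91 + -2256 + -330.64 = -2789.5 kJ/kg
Q = ṁ·Δh = 42.69 kg/min × -2789.5 kJ/kg = -119090 kJ/min
|Q| = 1984.8 kW = 1.9848 MW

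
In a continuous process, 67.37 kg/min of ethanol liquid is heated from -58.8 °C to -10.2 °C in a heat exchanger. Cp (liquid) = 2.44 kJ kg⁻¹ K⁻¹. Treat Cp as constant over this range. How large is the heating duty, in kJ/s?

Q = ṁ·Cp·ΔT = 67.37 × 2.44 × (-10.2 − -58.8) = 7989 kJ/min
Converting: 7989 / 60 s = 133.15 kW

Q = 133 kJ/s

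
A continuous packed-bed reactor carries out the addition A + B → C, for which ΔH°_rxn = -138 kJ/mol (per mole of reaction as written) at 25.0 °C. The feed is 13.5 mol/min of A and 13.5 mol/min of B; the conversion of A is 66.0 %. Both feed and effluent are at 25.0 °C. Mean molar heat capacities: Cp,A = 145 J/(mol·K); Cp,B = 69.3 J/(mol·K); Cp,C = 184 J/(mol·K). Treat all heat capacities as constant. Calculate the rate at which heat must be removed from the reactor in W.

Q_out = 20500 W

Extent of reaction ξ = 0.660 × 13.5 = 8.91 mol/min
Reaction term: ξ·ΔH°_rxn = 8.91 × -138 = -1229.6 kJ/min
Q = ΔH = -1229.6 kJ/min = -20.493 kW
Heat removed = 20493 W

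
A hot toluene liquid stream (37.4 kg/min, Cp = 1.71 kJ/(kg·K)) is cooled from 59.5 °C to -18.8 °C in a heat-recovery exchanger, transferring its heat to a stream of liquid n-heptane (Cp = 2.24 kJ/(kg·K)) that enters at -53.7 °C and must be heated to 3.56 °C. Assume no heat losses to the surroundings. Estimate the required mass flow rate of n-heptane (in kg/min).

ṁ_c = 39.0 kg/min

Heat released by hot stream: Q = 37.4 × 1.71 × (59.5 − -18.8) = 5007.6 kJ/min
Energy balance on cold side (adiabatic exchanger): Q = ṁ_c·Cp_c·(T_c,out − T_c,in)
ṁ_c = 5007.6 / [2.24 × (3.56 − -53.7)] = 39.042 kg/min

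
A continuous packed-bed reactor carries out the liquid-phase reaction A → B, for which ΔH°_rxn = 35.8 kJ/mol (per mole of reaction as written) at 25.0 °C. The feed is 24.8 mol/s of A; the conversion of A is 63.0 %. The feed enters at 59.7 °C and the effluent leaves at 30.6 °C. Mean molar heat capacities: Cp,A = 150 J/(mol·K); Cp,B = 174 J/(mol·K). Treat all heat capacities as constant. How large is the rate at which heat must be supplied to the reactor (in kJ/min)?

Q_in = 27200 kJ/min

Extent of reaction ξ = 0.630 × 24.8 = 15.624 mol/s
Reaction term: ξ·ΔH°_rxn = 15.624 × 35.8 = 559.34 kJ/s
Sensible, feed 59.7→25 °C: -129.08 kJ/s
Outlet flows (mol/s): A 9.176, B 15.624
Sensible, products 25→30.6 °C: 22.932 kJ/s
Q = ΔH = 453.19 kJ/s = 453.19 kW
Heat supplied = 27191 kJ/min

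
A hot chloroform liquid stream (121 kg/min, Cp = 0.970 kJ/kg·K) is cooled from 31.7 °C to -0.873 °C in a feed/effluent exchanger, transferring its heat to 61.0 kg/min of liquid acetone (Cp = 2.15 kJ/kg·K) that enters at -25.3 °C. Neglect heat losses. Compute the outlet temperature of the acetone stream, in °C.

Heat released by hot stream: Q = 121 × 0.970 × (31.7 − -0.873) = 3823.1 kJ/min
Energy balance on cold side (adiabatic exchanger): Q = ṁ_c·Cp_c·(T_c,out − T_c,in)
T_c,out = -25.3 + 3823.1/(61.0 × 2.15) = 3.8505 °C

T_c,out = 3.85 °C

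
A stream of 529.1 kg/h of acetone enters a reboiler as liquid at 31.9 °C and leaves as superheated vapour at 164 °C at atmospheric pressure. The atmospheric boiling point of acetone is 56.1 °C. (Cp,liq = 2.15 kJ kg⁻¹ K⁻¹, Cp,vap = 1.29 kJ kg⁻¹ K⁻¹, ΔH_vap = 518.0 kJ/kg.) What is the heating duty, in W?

Q = 104000 W

liquid 31.9→56.1 °C: 52.03 kJ/kg
vaporisation at 56.1 °C: 518 kJ/kg
vapour 56.1→164 °C: 139.19 kJ/kg
Δh = 52.03 + 518 + 139.19 = 709.22 kJ/kg
Q = ṁ·Δh = 529.1 kg/h × 709.22 kJ/kg = 375250 kJ/h
|Q| = 104.24 kW = 104240 W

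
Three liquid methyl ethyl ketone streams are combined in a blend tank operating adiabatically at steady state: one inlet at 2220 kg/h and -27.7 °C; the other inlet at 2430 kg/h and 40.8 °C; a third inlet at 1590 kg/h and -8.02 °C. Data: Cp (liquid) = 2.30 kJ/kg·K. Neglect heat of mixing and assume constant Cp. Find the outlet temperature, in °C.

T_out = 3.99 °C

Energy balance with Q = 0: Σ ṁᵢCp,ᵢ(T_out − Tᵢ) = 0
Σ ṁᵢCp,ᵢTᵢ = 2220×2.30×-27.7 + 2430×2.30×40.8 + 1590×2.30×-8.02 = 57266
Σ ṁᵢCp,ᵢ = 2220×2.30 + 2430×2.30 + 1590×2.30 = 14352
T_out = 57266 / 14352 = 3.9901 °C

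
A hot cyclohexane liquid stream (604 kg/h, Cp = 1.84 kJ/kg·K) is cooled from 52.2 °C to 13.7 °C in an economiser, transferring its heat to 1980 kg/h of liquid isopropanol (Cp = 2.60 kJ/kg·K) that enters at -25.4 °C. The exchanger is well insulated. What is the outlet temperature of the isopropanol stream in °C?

T_c,out = -17.1 °C

Heat released by hot stream: Q = 604 × 1.84 × (52.2 − 13.7) = 42787 kJ/h
Energy balance on cold side (adiabatic exchanger): Q = ṁ_c·Cp_c·(T_c,out − T_c,in)
T_c,out = -25.4 + 42787/(1980 × 2.60) = -17.089 °C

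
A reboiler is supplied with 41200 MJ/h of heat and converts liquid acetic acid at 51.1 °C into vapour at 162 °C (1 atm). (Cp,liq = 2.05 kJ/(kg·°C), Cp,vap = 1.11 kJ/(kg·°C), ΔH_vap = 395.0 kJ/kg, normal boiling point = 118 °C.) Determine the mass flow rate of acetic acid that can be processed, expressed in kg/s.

ṁ = 19.7 kg/s

Δh = 2.05×(118−51.1) + 395.0 + 1.11×(162−118) = 580.99 kJ/kg
Q = 41200 MJ/h = 11444 kJ/s = 11444 kJ/s
ṁ = Q/Δh = 11444 / 580.99 = 19.698 kg/s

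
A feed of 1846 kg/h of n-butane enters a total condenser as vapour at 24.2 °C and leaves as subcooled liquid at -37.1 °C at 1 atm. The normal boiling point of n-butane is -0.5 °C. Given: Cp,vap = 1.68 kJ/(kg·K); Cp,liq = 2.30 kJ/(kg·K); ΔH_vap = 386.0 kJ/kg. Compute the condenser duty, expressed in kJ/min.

Q_c = 15700 kJ/min

vapour 24.2→-0.5 °C: -41.496 kJ/kg
condensation at -0.5 °C: -386 kJ/kg
liquid -0.5→-37.1 °C: -84.18 kJ/kg
Δh = -41.496 + -386 + -84.18 = -511.68 kJ/kg
Q = ṁ·Δh = 1846 kg/h × -511.68 kJ/kg = -944550 kJ/h
|Q| = 262.38 kW = 15743 kJ/min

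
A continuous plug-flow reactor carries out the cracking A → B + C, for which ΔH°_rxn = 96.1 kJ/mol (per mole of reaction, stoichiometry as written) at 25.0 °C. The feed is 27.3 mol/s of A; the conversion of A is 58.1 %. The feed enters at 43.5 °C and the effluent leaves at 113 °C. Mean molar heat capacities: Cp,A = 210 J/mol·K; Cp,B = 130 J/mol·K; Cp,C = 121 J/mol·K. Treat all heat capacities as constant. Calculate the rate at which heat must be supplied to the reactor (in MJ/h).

Q_in = 7130 MJ/h

Extent of reaction ξ = 0.581 × 27.3 = 15.861 mol/s
Reaction term: ξ·ΔH°_rxn = 15.861 × 96.1 = 1524.3 kJ/s
Sensible, feed 43.5→25 °C: -106.06 kJ/s
Outlet flows (mol/s): A 11.439, B 15.861, C 15.861
Sensible, products 25→113 °C: 561.73 kJ/s
Q = ΔH = 1979.9 kJ/s = 1979.9 kW
Heat supplied = 7127.8 MJ/h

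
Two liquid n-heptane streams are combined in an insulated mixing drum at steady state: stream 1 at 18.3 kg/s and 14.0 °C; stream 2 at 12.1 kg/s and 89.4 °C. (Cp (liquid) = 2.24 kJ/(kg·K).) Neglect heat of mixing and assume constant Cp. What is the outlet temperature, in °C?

No heat crosses the boundary, so H_out = H_in.
T_out = Σ ṁᵢCp,ᵢTᵢ / Σ ṁᵢCp,ᵢ
      = 2997 / 68.096 = 44.011 °C

T_out = 44.0 °C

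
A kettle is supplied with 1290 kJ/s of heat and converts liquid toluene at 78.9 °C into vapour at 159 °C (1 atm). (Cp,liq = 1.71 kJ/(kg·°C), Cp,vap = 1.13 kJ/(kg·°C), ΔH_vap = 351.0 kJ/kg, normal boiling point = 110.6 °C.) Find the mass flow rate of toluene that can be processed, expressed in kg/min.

ṁ = 168 kg/min

Δh = 1.71×(110.6−78.9) + 351.0 + 1.13×(159−110.6) = 459.9 kJ/kg
Q = 1290 kJ/s = 1290 kJ/s = 77400 kJ/min
ṁ = Q/Δh = 77400 / 459.9 = 168.3 kg/min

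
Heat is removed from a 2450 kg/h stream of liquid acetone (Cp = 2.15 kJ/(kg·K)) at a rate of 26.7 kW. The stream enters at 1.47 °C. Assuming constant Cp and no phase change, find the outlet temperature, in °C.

T_out = -16.8 °C

Q = 26.7 kW = 96120 kJ/h
ΔT = Q/(ṁ·Cp) = 96120/(2450×2.15) = 18.248 K
T_out = 1.47 − 18.248 = -16.778 °C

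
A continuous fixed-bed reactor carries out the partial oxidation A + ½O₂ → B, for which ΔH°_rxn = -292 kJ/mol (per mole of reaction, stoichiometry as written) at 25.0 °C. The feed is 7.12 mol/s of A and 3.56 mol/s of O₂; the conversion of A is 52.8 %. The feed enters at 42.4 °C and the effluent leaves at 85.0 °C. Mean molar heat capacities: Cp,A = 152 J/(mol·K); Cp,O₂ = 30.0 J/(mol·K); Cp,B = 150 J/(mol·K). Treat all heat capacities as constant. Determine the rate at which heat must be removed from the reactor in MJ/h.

Extent of reaction ξ = 0.528 × 7.12 = 3.7594 mol/s
Reaction term: ξ·ΔH°_rxn = 3.7594 × -292 = -1097.7 kJ/s
Sensible, feed 42.4→25 °C: -20.689 kJ/s
Outlet flows (mol/s): A 3.3606, O₂ 1.6803, B 3.7594
Sensible, products 25→85.0 °C: 67.508 kJ/s
Q = ΔH = -1050.9 kJ/s = -1050.9 kW
Heat removed = 3783.3 MJ/h

Q_out = 3780 MJ/h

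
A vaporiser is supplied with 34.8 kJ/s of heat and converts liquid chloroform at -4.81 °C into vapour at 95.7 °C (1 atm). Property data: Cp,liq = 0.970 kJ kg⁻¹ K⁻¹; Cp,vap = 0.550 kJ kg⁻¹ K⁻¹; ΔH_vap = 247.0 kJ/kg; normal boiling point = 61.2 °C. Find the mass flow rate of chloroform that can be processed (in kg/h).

Δh = 0.970×(61.2−-4.81) + 247.0 + 0.550×(95.7−61.2) = 330 kJ/kg
Q = 34.8 kJ/s = 34.8 kJ/s = 125280 kJ/h
ṁ = Q/Δh = 125280 / 330 = 379.63 kg/h

ṁ = 380 kg/h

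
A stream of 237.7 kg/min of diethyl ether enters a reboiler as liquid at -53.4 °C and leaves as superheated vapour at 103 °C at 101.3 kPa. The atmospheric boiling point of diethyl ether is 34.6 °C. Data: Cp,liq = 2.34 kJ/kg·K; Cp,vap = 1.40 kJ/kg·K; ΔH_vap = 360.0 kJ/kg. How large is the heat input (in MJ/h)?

liquid -53.4→34.6 °C: 205.92 kJ/kg
vaporisation at 34.6 °C: 360 kJ/kg
vapour 34.6→103 °C: 95.76 kJ/kg
Δh = 205.92 + 360 + 95.76 = 661.68 kJ/kg
Q = ṁ·Δh = 237.7 kg/min × 661.68 kJ/kg = 157280 kJ/min
|Q| = 2621.4 kW = 9436.9 MJ/h

Q = 9440 MJ/h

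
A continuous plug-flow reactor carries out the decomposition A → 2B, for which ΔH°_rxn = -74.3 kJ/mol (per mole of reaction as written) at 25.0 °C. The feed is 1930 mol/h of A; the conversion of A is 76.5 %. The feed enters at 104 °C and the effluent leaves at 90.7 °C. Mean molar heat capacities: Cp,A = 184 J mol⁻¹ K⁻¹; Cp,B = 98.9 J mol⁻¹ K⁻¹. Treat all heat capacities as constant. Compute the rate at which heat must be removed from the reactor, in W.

Extent of reaction ξ = 0.765 × 1930 = 1476.5 mol/h
Reaction term: ξ·ΔH°_rxn = 1476.5 × -74.3 = -109700 kJ/h
Sensible, feed 104→25 °C: -28054 kJ/h
Outlet flows (mol/h): A 453.55, B 2952.9
Sensible, products 25→90.7 °C: 24670 kJ/h
Q = ΔH = -113080 kJ/h = -31.412 kW
Heat removed = 31412 W

Q_out = 31400 W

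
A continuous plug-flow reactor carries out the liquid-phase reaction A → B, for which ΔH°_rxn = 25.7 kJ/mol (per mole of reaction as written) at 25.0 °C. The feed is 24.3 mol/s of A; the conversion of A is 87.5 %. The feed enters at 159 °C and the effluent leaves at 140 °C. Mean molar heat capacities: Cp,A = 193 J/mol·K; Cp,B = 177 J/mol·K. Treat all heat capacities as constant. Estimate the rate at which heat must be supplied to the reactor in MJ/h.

Q_in = 1510 MJ/h

Extent of reaction ξ = 0.875 × 24.3 = 21.262 mol/s
Reaction term: ξ·ΔH°_rxn = 21.262 × 25.7 = 546.45 kJ/s
Sensible, feed 159→25 °C: -628.45 kJ/s
Outlet flows (mol/s): A 3.0375, B 21.262
Sensible, products 25→140 °C: 500.22 kJ/s
Q = ΔH = 418.22 kJ/s = 418.22 kW
Heat supplied = 1505.6 MJ/h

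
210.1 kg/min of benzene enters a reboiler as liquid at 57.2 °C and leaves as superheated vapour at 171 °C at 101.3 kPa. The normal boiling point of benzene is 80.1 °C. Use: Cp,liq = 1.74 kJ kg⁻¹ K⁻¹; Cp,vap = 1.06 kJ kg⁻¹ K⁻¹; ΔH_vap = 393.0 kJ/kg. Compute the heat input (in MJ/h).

Q = 6670 MJ/h

liquid 57.2→80.1 °C: 39.846 kJ/kg
vaporisation at 80.1 °C: 393 kJ/kg
vapour 80.1→171 °C: 96.354 kJ/kg
Δh = 39.846 + 393 + 96.354 = 529.2 kJ/kg
Q = ṁ·Δh = 210.1 kg/min × 529.2 kJ/kg = 111180 kJ/min
|Q| = 1853.1 kW = 6671.1 MJ/h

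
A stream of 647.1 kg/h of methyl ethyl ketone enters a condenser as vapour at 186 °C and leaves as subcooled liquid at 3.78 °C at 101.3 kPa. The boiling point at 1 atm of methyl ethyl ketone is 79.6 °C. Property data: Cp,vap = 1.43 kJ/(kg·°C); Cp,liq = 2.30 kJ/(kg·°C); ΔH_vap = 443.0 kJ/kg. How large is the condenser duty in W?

vapour 186→79.6 °C: -152.15 kJ/kg
condensation at 79.6 °C: -443 kJ/kg
liquid 79.6→3.78 °C: -174.39 kJ/kg
Δh = -152.15 + -443 + -174.39 = -769.54 kJ/kg
Q = ṁ·Δh = 647.1 kg/h × -769.54 kJ/kg = -497970 kJ/h
|Q| = 138.32 kW = 138320 W

Q_c = 138000 W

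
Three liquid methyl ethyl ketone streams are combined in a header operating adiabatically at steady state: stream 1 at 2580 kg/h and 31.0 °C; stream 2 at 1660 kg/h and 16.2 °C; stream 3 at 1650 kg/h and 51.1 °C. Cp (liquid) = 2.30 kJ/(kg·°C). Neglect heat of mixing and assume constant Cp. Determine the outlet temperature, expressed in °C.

T_out = 32.5 °C

Adiabatic, steady state ⇒ Σ ṁᵢCp,ᵢ(T_out − Tᵢ) = 0
T_out = Σ ṁᵢCp,ᵢTᵢ / Σ ṁᵢCp,ᵢ
      = 439730 / 13547 = 32.46 °C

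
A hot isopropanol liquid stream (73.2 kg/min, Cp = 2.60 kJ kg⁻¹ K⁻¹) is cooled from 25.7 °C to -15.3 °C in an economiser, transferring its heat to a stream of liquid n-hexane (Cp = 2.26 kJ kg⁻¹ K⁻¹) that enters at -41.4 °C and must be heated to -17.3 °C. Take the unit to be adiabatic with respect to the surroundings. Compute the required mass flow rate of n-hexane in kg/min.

Heat released by hot stream: Q = 73.2 × 2.60 × (25.7 − -15.3) = 7803.1 kJ/min
Energy balance on cold side (adiabatic exchanger): Q = ṁ_c·Cp_c·(T_c,out − T_c,in)
ṁ_c = 7803.1 / [2.26 × (-17.3 − -41.4)] = 143.27 kg/min

ṁ_c = 143 kg/min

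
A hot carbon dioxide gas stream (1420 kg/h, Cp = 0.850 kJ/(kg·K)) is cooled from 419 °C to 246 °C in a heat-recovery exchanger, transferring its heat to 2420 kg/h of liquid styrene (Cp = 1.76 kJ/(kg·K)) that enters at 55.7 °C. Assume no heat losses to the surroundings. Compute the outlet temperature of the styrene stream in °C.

Heat released by hot stream: Q = 1420 × 0.850 × (419 − 246) = 208810 kJ/h
Energy balance on cold side (adiabatic exchanger): Q = ṁ_c·Cp_c·(T_c,out − T_c,in)
T_c,out = 55.7 + 208810/(2420 × 1.76) = 104.73 °C

T_c,out = 105 °C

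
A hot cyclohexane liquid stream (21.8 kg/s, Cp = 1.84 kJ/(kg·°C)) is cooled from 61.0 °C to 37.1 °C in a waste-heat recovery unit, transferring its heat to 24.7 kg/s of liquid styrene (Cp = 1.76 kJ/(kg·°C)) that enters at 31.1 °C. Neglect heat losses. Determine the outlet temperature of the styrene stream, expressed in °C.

T_c,out = 53.2 °C

Heat released by hot stream: Q = 21.8 × 1.84 × (61.0 − 37.1) = 958.68 kJ/s
Energy balance on cold side (adiabatic exchanger): Q = ṁ_c·Cp_c·(T_c,out − T_c,in)
T_c,out = 31.1 + 958.68/(24.7 × 1.76) = 53.153 °C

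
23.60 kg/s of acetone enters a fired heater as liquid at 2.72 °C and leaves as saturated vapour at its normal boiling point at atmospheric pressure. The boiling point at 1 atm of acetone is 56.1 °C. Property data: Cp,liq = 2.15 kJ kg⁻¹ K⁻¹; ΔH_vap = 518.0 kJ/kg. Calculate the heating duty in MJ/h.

Q = 53800 MJ/h

liquid 2.72→56.1 °C: 114.77 kJ/kg
vaporisation at 56.1 °C: 518 kJ/kg
Δh = 114.77 + 518 = 632.77 kJ/kg
Q = ṁ·Δh = 23.60 kg/s × 632.77 kJ/kg = 14933 kJ/s
|Q| = 14933 kW = 53760 MJ/h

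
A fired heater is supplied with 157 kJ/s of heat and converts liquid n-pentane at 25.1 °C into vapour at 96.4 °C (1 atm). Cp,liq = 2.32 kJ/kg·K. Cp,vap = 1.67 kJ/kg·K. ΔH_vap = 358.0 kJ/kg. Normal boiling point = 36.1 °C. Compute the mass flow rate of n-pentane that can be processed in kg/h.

Δh = 2.32×(36.1−25.1) + 358.0 + 1.67×(96.4−36.1) = 484.22 kJ/kg
Q = 157 kJ/s = 157 kJ/s = 565200 kJ/h
ṁ = Q/Δh = 565200 / 484.22 = 1167.2 kg/h

ṁ = 1170 kg/h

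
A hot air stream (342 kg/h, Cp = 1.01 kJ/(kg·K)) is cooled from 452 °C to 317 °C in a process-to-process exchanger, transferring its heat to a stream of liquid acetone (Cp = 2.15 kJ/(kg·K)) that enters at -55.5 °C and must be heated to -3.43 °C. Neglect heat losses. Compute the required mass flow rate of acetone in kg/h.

Heat released by hot stream: Q = 342 × 1.01 × (452 − 317) = 46632 kJ/h
Energy balance on cold side (adiabatic exchanger): Q = ṁ_c·Cp_c·(T_c,out − T_c,in)
ṁ_c = 46632 / [2.15 × (-3.43 − -55.5)] = 416.54 kg/h

ṁ_c = 417 kg/h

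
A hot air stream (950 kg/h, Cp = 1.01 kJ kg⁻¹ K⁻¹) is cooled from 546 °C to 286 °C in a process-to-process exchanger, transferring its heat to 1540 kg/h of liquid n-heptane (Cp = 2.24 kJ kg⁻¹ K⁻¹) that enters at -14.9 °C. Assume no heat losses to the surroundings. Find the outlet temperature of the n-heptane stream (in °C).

Heat released by hot stream: Q = 950 × 1.01 × (546 − 286) = 249470 kJ/h
Energy balance on cold side (adiabatic exchanger): Q = ṁ_c·Cp_c·(T_c,out − T_c,in)
T_c,out = -14.9 + 249470/(1540 × 2.24) = 57.419 °C

T_c,out = 57.4 °C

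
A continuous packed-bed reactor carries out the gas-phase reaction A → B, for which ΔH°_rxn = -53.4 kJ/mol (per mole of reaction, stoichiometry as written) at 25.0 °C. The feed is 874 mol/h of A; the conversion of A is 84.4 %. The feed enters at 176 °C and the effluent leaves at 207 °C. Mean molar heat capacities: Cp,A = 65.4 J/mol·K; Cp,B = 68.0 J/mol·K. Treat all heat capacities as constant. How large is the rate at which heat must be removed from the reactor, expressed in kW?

Extent of reaction ξ = 0.844 × 874 = 737.66 mol/h
Reaction term: ξ·ΔH°_rxn = 737.66 × -53.4 = -39391 kJ/h
Sensible, feed 176→25 °C: -8631.1 kJ/h
Outlet flows (mol/h): A 136.34, B 737.66
Sensible, products 25→207 °C: 10752 kJ/h
Q = ΔH = -37270 kJ/h = -10.353 kW
Heat removed = 10.353 kW

Q_out = 10.4 kW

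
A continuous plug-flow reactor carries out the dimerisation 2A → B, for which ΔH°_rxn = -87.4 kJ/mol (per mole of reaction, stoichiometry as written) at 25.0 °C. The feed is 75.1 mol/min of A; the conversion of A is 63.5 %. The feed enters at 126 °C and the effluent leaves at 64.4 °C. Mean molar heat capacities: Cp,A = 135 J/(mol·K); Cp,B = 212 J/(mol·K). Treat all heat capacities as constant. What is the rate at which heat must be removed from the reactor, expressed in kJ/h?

Q_out = 166000 kJ/h

Extent of reaction ξ = 0.635 × 75.1 / 2 = 23.844 mol/min
Reaction term: ξ·ΔH°_rxn = 23.844 × -87.4 = -2084 kJ/min
Sensible, feed 126→25 °C: -1024 kJ/min
Outlet flows (mol/min): A 27.411, B 23.844
Sensible, products 25→64.4 °C: 344.97 kJ/min
Q = ΔH = -2763 kJ/min = -46.05 kW
Heat removed = 165780 kJ/h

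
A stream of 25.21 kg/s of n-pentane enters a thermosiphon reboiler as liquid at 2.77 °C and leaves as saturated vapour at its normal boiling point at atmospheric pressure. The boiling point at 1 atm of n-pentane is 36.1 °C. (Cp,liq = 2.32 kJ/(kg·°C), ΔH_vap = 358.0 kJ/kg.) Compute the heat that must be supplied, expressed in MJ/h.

liquid 2.77→36.1 °C: 77.326 kJ/kg
vaporisation at 36.1 °C: 358 kJ/kg
Δh = 77.326 + 358 = 435.33 kJ/kg
Q = ṁ·Δh = 25.21 kg/s × 435.33 kJ/kg = 10975 kJ/s
|Q| = 10975 kW = 39508 MJ/h

Q = 39500 MJ/h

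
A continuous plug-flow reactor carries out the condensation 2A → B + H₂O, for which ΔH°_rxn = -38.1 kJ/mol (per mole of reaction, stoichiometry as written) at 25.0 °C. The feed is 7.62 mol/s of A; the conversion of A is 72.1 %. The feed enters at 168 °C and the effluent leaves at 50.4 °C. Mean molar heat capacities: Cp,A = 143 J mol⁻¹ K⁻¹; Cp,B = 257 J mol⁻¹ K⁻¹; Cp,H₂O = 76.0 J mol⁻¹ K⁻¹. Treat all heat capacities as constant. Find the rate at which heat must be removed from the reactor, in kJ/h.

Extent of reaction ξ = 0.721 × 7.62 / 2 = 2.747 mol/s
Reaction term: ξ·ΔH°_rxn = 2.747 × -38.1 = -104.66 kJ/s
Sensible, feed 168→25 °C: -155.82 kJ/s
Outlet flows (mol/s): A 2.126, B 2.747, H₂O 2.747
Sensible, products 25→50.4 °C: 30.957 kJ/s
Q = ΔH = -229.53 kJ/s = -229.53 kW
Heat removed = 826290 kJ/h

Q_out = 826000 kJ/h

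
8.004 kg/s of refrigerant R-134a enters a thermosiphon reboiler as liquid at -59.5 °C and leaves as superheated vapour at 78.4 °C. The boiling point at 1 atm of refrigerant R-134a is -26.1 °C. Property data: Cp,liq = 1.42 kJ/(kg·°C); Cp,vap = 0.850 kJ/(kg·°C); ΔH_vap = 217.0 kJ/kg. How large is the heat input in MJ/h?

Q = 10200 MJ/h

liquid -59.5→-26.1 °C: 47.428 kJ/kg
vaporisation at -26.1 °C: 217 kJ/kg
vapour -26.1→78.4 °C: 88.825 kJ/kg
Δh = 47.428 + 217 + 88.825 = 353.25 kJ/kg
Q = ṁ·Δh = 8.004 kg/s × 353.25 kJ/kg = 2827.4 kJ/s
|Q| = 2827.4 kW = 10179 MJ/h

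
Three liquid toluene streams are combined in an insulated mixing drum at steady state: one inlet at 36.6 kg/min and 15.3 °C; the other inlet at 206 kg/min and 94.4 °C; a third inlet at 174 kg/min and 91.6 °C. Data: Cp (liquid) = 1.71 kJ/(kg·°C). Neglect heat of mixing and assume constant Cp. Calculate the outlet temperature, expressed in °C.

T_out = 86.3 °C

No heat crosses the boundary, so H_out = H_in.
Σ ṁᵢCp,ᵢTᵢ = 36.6×1.71×15.3 + 206×1.71×94.4 + 174×1.71×91.6 = 61466
Σ ṁᵢCp,ᵢ = 36.6×1.71 + 206×1.71 + 174×1.71 = 712.39
T_out = 61466 / 712.39 = 86.281 °C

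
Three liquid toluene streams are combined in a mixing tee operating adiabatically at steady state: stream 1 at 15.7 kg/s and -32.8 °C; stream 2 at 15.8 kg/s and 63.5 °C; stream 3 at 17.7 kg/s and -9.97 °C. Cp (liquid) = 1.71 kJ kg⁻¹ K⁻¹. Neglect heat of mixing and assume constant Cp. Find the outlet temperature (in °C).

T_out = 6.34 °C

Energy balance with Q = 0: Σ ṁᵢCp,ᵢ(T_out − Tᵢ) = 0
Σ ṁᵢCp,ᵢTᵢ = 15.7×1.71×-32.8 + 15.8×1.71×63.5 + 17.7×1.71×-9.97 = 533.3
Σ ṁᵢCp,ᵢ = 15.7×1.71 + 15.8×1.71 + 17.7×1.71 = 84.132
T_out = 533.3 / 84.132 = 6.3388 °C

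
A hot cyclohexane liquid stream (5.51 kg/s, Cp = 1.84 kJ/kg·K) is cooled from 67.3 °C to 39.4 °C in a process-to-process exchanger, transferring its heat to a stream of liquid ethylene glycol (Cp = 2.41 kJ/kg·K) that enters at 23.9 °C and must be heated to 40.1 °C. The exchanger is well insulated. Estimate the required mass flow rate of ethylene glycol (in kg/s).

Heat released by hot stream: Q = 5.51 × 1.84 × (67.3 − 39.4) = 282.86 kJ/s
Energy balance on cold side (adiabatic exchanger): Q = ṁ_c·Cp_c·(T_c,out − T_c,in)
ṁ_c = 282.86 / [2.41 × (40.1 − 23.9)] = 7.2451 kg/s

ṁ_c = 7.25 kg/s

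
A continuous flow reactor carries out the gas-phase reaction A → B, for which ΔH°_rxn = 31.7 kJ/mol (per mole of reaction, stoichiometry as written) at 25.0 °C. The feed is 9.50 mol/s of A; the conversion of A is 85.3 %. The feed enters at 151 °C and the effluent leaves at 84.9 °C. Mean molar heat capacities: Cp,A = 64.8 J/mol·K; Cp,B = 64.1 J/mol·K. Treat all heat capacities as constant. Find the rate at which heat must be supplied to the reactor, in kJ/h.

Q_in = 777000 kJ/h

Extent of reaction ξ = 0.853 × 9.50 = 8.1035 mol/s
Reaction term: ξ·ΔH°_rxn = 8.1035 × 31.7 = 256.88 kJ/s
Sensible, feed 151→25 °C: -77.566 kJ/s
Outlet flows (mol/s): A 1.3965, B 8.1035
Sensible, products 25→84.9 °C: 36.535 kJ/s
Q = ΔH = 215.85 kJ/s = 215.85 kW
Heat supplied = 777060 kJ/h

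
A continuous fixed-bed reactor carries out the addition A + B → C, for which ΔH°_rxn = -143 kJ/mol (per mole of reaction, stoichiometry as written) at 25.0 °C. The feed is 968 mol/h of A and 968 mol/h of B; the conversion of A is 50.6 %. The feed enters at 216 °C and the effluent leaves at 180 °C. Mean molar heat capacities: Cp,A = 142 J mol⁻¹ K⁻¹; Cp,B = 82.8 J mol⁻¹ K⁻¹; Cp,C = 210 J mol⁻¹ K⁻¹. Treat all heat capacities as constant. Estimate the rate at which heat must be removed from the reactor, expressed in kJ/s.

Q_out = 21.9 kJ/s

Extent of reaction ξ = 0.506 × 968 = 489.81 mol/h
Reaction term: ξ·ΔH°_rxn = 489.81 × -143 = -70043 kJ/h
Sensible, feed 216→25 °C: -41563 kJ/h
Outlet flows (mol/h): A 478.19, B 478.19, C 489.81
Sensible, products 25→180 °C: 32605 kJ/h
Q = ΔH = -79000 kJ/h = -21.944 kW
Heat removed = 21.944 kJ/s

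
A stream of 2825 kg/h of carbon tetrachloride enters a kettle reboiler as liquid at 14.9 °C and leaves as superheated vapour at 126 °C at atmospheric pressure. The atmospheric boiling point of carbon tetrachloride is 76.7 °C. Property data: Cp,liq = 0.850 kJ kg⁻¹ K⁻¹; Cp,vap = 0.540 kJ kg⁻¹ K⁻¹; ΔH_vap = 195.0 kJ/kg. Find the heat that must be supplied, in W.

Q = 215000 W

liquid 14.9→76.7 °C: 52.53 kJ/kg
vaporisation at 76.7 °C: 195 kJ/kg
vapour 76.7→126 °C: 26.622 kJ/kg
Δh = 52.53 + 195 + 26.622 = 274.15 kJ/kg
Q = ṁ·Δh = 2825 kg/h × 274.15 kJ/kg = 774480 kJ/h
|Q| = 215.13 kW = 215130 W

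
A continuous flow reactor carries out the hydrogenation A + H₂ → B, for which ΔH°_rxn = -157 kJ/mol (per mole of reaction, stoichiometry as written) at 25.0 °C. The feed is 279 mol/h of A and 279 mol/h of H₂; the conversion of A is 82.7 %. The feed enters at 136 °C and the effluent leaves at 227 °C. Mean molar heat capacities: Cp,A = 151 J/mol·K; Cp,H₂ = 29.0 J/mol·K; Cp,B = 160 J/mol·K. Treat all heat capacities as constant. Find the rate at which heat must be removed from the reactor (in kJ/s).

Extent of reaction ξ = 0.827 × 279 = 230.73 mol/h
Reaction term: ξ·ΔH°_rxn = 230.73 × -157 = -36225 kJ/h
Sensible, feed 136→25 °C: -5574.4 kJ/h
Outlet flows (mol/h): A 48.267, H₂ 48.267, B 230.73
Sensible, products 25→227 °C: 9212.3 kJ/h
Q = ΔH = -32587 kJ/h = -9.052 kW
Heat removed = 9.052 kJ/s

Q_out = 9.05 kJ/s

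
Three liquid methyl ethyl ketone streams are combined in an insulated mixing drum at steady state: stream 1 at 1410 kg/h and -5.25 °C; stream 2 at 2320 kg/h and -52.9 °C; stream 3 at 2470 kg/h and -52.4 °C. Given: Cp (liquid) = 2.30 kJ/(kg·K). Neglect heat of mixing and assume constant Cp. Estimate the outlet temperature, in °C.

T_out = -41.9 °C

Energy balance with Q = 0: Σ ṁᵢCp,ᵢ(T_out − Tᵢ) = 0
Σ ṁᵢCp,ᵢTᵢ = 1410×2.30×-5.25 + 2320×2.30×-52.9 + 2470×2.30×-52.4 = -596980
Σ ṁᵢCp,ᵢ = 1410×2.30 + 2320×2.30 + 2470×2.30 = 14260
T_out = -596980 / 14260 = -41.864 °C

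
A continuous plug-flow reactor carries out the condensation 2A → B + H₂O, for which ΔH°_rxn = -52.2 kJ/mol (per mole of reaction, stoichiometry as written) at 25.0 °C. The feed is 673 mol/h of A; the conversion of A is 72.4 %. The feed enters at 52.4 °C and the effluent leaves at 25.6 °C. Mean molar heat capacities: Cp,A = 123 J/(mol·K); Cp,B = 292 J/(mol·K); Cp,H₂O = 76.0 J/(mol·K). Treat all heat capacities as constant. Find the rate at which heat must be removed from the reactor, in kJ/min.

Q_out = 249 kJ/min

Extent of reaction ξ = 0.724 × 673 / 2 = 243.63 mol/h
Reaction term: ξ·ΔH°_rxn = 243.63 × -52.2 = -12717 kJ/h
Sensible, feed 52.4→25 °C: -2268.1 kJ/h
Outlet flows (mol/h): A 185.75, B 243.63, H₂O 243.63
Sensible, products 25→25.6 °C: 67.501 kJ/h
Q = ΔH = -14918 kJ/h = -4.1439 kW
Heat removed = 248.63 kJ/min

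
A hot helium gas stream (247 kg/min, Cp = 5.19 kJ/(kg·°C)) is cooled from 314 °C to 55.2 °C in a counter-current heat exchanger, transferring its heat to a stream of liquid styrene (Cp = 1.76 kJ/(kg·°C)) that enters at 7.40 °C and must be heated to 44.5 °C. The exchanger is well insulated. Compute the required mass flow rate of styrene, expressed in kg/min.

Heat released by hot stream: Q = 247 × 5.19 × (314 − 55.2) = 331760 kJ/min
Energy balance on cold side (adiabatic exchanger): Q = ṁ_c·Cp_c·(T_c,out − T_c,in)
ṁ_c = 331760 / [1.76 × (44.5 − 7.40)] = 5080.9 kg/min

ṁ_c = 5080 kg/min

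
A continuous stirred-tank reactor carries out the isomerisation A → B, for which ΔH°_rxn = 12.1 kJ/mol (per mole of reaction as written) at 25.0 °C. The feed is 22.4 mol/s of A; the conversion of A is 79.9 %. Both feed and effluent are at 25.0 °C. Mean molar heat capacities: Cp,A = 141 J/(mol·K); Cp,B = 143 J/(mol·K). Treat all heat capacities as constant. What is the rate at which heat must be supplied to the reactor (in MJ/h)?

Extent of reaction ξ = 0.799 × 22.4 = 17.898 mol/s
Reaction term: ξ·ΔH°_rxn = 17.898 × 12.1 = 216.56 kJ/s
Q = ΔH = 216.56 kJ/s = 216.56 kW
Heat supplied = 779.62 MJ/h

Q_in = 780 MJ/h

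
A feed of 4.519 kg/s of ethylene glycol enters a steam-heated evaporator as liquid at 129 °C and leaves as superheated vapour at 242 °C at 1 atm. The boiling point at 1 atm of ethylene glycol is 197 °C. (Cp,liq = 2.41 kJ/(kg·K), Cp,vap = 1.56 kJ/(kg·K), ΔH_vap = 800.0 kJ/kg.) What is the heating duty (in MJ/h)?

liquid 129→197 °C: 163.88 kJ/kg
vaporisation at 197 °C: 800 kJ/kg
vapour 197→242 °C: 70.2 kJ/kg
Δh = 163.88 + 800 + 70.2 = 1034.1 kJ/kg
Q = ṁ·Δh = 4.519 kg/s × 1034.1 kJ/kg = 4673 kJ/s
|Q| = 4673 kW = 16823 MJ/h

Q = 16800 MJ/h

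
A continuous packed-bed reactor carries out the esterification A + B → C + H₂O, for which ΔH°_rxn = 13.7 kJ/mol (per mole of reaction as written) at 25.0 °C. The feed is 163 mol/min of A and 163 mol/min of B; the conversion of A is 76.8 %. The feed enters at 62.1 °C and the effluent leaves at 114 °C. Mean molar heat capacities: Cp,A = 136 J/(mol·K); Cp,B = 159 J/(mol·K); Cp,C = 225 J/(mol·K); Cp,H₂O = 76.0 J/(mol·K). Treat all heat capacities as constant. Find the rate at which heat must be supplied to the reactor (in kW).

Q_in = 71.3 kW

Extent of reaction ξ = 0.768 × 163 = 125.18 mol/min
Reaction term: ξ·ΔH°_rxn = 125.18 × 13.7 = 1715 kJ/min
Sensible, feed 62.1→25 °C: -1784 kJ/min
Outlet flows (mol/min): A 37.816, B 37.816, C 125.18, H₂O 125.18
Sensible, products 25→114 °C: 4346.4 kJ/min
Q = ΔH = 4277.5 kJ/min = 71.291 kW
Heat supplied = 71.291 kW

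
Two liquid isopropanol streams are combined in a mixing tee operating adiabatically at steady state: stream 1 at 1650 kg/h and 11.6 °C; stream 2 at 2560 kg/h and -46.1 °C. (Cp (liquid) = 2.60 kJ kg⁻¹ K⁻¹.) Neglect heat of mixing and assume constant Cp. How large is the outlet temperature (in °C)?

T_out = -23.5 °C

Adiabatic, steady state ⇒ Σ ṁᵢCp,ᵢ(T_out − Tᵢ) = 0
T_out = Σ ṁᵢCp,ᵢTᵢ / Σ ṁᵢCp,ᵢ
      = -257080 / 10946 = -23.486 °C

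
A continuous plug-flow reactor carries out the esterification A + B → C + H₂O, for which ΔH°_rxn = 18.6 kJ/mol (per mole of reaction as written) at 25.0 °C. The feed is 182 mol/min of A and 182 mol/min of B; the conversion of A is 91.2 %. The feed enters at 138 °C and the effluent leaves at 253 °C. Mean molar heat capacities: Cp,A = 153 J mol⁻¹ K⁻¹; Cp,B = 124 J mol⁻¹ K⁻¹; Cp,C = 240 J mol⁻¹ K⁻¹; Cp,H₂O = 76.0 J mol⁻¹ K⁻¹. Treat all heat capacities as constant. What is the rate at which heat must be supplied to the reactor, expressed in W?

Extent of reaction ξ = 0.912 × 182 = 165.98 mol/min
Reaction term: ξ·ΔH°_rxn = 165.98 × 18.6 = 3087.3 kJ/min
Sensible, feed 138→25 °C: -5696.8 kJ/min
Outlet flows (mol/min): A 16.016, B 16.016, C 165.98, H₂O 165.98
Sensible, products 25→253 °C: 12970 kJ/min
Q = ΔH = 10361 kJ/min = 172.68 kW
Heat supplied = 172680 W

Q_in = 173000 W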